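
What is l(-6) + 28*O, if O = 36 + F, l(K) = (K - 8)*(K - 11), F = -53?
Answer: -238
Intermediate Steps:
l(K) = (-11 + K)*(-8 + K) (l(K) = (-8 + K)*(-11 + K) = (-11 + K)*(-8 + K))
O = -17 (O = 36 - 53 = -17)
l(-6) + 28*O = (88 + (-6)**2 - 19*(-6)) + 28*(-17) = (88 + 36 + 114) - 476 = 238 - 476 = -238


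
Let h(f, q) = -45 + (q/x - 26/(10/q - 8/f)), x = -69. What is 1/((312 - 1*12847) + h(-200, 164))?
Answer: -207/2657852 ≈ -7.7882e-5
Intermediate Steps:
h(f, q) = -45 - 26/(-8/f + 10/q) - q/69 (h(f, q) = -45 + (q/(-69) - 26/(10/q - 8/f)) = -45 + (q*(-1/69) - 26/(-8/f + 10/q)) = -45 + (-q/69 - 26/(-8/f + 10/q)) = -45 + (-26/(-8/f + 10/q) - q/69) = -45 - 26/(-8/f + 10/q) - q/69)
1/((312 - 1*12847) + h(-200, 164)) = 1/((312 - 1*12847) + (-15525*(-200) + 4*164² + 12420*164 - 902*(-200)*164)/(69*(-4*164 + 5*(-200)))) = 1/((312 - 12847) + (3105000 + 4*26896 + 2036880 + 29585600)/(69*(-656 - 1000))) = 1/(-12535 + (1/69)*(3105000 + 107584 + 2036880 + 29585600)/(-1656)) = 1/(-12535 + (1/69)*(-1/1656)*34835064) = 1/(-12535 - 63107/207) = 1/(-2657852/207) = -207/2657852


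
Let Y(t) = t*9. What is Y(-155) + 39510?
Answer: 38115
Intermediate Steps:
Y(t) = 9*t
Y(-155) + 39510 = 9*(-155) + 39510 = -1395 + 39510 = 38115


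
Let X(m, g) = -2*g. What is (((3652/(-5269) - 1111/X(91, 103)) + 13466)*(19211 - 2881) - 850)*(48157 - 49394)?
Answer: -13425087087536755/49337 ≈ -2.7211e+11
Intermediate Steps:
(((3652/(-5269) - 1111/X(91, 103)) + 13466)*(19211 - 2881) - 850)*(48157 - 49394) = (((3652/(-5269) - 1111/((-2*103))) + 13466)*(19211 - 2881) - 850)*(48157 - 49394) = (((3652*(-1/5269) - 1111/(-206)) + 13466)*16330 - 850)*(-1237) = (((-332/479 - 1111*(-1/206)) + 13466)*16330 - 850)*(-1237) = (((-332/479 + 1111/206) + 13466)*16330 - 850)*(-1237) = ((463777/98674 + 13466)*16330 - 850)*(-1237) = ((1329207861/98674)*16330 - 850)*(-1237) = (10852982185065/49337 - 850)*(-1237) = (10852940248615/49337)*(-1237) = -13425087087536755/49337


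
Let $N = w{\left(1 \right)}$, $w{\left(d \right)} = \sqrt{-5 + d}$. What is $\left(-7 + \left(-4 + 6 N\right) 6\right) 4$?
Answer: $-124 + 288 i \approx -124.0 + 288.0 i$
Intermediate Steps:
$N = 2 i$ ($N = \sqrt{-5 + 1} = \sqrt{-4} = 2 i \approx 2.0 i$)
$\left(-7 + \left(-4 + 6 N\right) 6\right) 4 = \left(-7 + \left(-4 + 6 \cdot 2 i\right) 6\right) 4 = \left(-7 + \left(-4 + 12 i\right) 6\right) 4 = \left(-7 - \left(24 - 72 i\right)\right) 4 = \left(-31 + 72 i\right) 4 = -124 + 288 i$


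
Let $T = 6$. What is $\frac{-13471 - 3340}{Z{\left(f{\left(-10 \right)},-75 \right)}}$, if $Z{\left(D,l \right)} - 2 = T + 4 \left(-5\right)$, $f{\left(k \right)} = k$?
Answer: $\frac{16811}{12} \approx 1400.9$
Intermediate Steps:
$Z{\left(D,l \right)} = -12$ ($Z{\left(D,l \right)} = 2 + \left(6 + 4 \left(-5\right)\right) = 2 + \left(6 - 20\right) = 2 - 14 = -12$)
$\frac{-13471 - 3340}{Z{\left(f{\left(-10 \right)},-75 \right)}} = \frac{-13471 - 3340}{-12} = \left(-16811\right) \left(- \frac{1}{12}\right) = \frac{16811}{12}$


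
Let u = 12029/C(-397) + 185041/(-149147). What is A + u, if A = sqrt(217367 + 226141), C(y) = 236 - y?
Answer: 1676958310/94410051 + 2*sqrt(110877) ≈ 683.73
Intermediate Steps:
u = 1676958310/94410051 (u = 12029/(236 - 1*(-397)) + 185041/(-149147) = 12029/(236 + 397) + 185041*(-1/149147) = 12029/633 - 185041/149147 = 1676958310/94410051 ≈ 17.763)
A = 2*sqrt(110877) (A = sqrt(443508) = 2*sqrt(110877) ≈ 665.96)
A + u = 2*sqrt(110877) + 1676958310/94410051 = 1676958310/94410051 + 2*sqrt(110877)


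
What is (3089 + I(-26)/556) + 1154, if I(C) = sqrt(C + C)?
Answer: 4243 + I*sqrt(13)/278 ≈ 4243.0 + 0.01297*I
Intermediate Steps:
I(C) = sqrt(2)*sqrt(C) (I(C) = sqrt(2*C) = sqrt(2)*sqrt(C))
(3089 + I(-26)/556) + 1154 = (3089 + (sqrt(2)*sqrt(-26))/556) + 1154 = (3089 + (sqrt(2)*(I*sqrt(26)))*(1/556)) + 1154 = (3089 + (2*I*sqrt(13))*(1/556)) + 1154 = (3089 + I*sqrt(13)/278) + 1154 = 4243 + I*sqrt(13)/278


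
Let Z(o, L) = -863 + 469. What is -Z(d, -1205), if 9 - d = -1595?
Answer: 394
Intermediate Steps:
d = 1604 (d = 9 - 1*(-1595) = 9 + 1595 = 1604)
Z(o, L) = -394
-Z(d, -1205) = -1*(-394) = 394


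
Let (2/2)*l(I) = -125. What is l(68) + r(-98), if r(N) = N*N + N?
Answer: 9381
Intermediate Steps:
r(N) = N + N² (r(N) = N² + N = N + N²)
l(I) = -125
l(68) + r(-98) = -125 - 98*(1 - 98) = -125 - 98*(-97) = -125 + 9506 = 9381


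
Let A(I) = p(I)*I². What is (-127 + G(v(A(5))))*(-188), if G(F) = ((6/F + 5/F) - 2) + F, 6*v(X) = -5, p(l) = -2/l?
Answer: 403354/15 ≈ 26890.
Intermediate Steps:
A(I) = -2*I (A(I) = (-2/I)*I² = -2*I)
v(X) = -⅚ (v(X) = (⅙)*(-5) = -⅚)
G(F) = -2 + F + 11/F (G(F) = (11/F - 2) + F = (-2 + 11/F) + F = -2 + F + 11/F)
(-127 + G(v(A(5))))*(-188) = (-127 + (-2 - ⅚ + 11/(-⅚)))*(-188) = (-127 + (-2 - ⅚ + 11*(-6/5)))*(-188) = (-127 + (-2 - ⅚ - 66/5))*(-188) = (-127 - 481/30)*(-188) = -4291/30*(-188) = 403354/15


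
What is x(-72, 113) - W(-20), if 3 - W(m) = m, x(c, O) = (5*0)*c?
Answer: -23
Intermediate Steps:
x(c, O) = 0 (x(c, O) = 0*c = 0)
W(m) = 3 - m
x(-72, 113) - W(-20) = 0 - (3 - 1*(-20)) = 0 - (3 + 20) = 0 - 1*23 = 0 - 23 = -23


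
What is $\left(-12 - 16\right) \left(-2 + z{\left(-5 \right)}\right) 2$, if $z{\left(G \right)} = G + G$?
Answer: $672$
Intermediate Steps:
$z{\left(G \right)} = 2 G$
$\left(-12 - 16\right) \left(-2 + z{\left(-5 \right)}\right) 2 = \left(-12 - 16\right) \left(-2 + 2 \left(-5\right)\right) 2 = \left(-12 - 16\right) \left(-2 - 10\right) 2 = - 28 \left(\left(-12\right) 2\right) = \left(-28\right) \left(-24\right) = 672$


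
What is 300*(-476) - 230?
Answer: -143030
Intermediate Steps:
300*(-476) - 230 = -142800 - 230 = -143030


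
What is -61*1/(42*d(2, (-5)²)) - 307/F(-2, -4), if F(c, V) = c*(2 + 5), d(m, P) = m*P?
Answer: 45989/2100 ≈ 21.900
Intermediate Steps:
d(m, P) = P*m
F(c, V) = 7*c (F(c, V) = c*7 = 7*c)
-61*1/(42*d(2, (-5)²)) - 307/F(-2, -4) = -61/(42*((-5)²*2)) - 307/(7*(-2)) = -61/(42*(25*2)) - 307/(-14) = -61/(42*50) - 307*(-1/14) = -61/2100 + 307/14 = 45989/2100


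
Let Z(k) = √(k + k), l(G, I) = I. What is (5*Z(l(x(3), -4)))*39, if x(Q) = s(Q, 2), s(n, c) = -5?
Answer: 390*I*√2 ≈ 551.54*I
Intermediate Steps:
x(Q) = -5
Z(k) = √2*√k (Z(k) = √(2*k) = √2*√k)
(5*Z(l(x(3), -4)))*39 = (5*(√2*√(-4)))*39 = (5*(√2*(2*I)))*39 = (5*(2*I*√2))*39 = (10*I*√2)*39 = 390*I*√2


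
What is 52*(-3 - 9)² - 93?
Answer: 7395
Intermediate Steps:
52*(-3 - 9)² - 93 = 52*(-12)² - 93 = 52*144 - 93 = 7488 - 93 = 7395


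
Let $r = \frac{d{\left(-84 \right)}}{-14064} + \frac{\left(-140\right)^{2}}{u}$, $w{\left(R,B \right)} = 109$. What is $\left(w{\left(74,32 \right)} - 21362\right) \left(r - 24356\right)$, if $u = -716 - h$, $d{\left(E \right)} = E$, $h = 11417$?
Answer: $\frac{7361235541714625}{14219876} \approx 5.1767 \cdot 10^{8}$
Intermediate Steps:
$u = -12133$ ($u = -716 - 11417 = -12133$)
$r = - \frac{22886269}{14219876}$ ($r = - \frac{84}{-14064} + \frac{\left(-140\right)^{2}}{-12133} = \left(-84\right) \left(- \frac{1}{14064}\right) + 19600 \left(- \frac{1}{12133}\right) = \frac{7}{1172} - \frac{19600}{12133} = - \frac{22886269}{14219876} \approx -1.6095$)
$\left(w{\left(74,32 \right)} - 21362\right) \left(r - 24356\right) = \left(109 - 21362\right) \left(- \frac{22886269}{14219876} - 24356\right) = \left(-21253\right) \left(- \frac{346362186125}{14219876}\right) = \frac{7361235541714625}{14219876}$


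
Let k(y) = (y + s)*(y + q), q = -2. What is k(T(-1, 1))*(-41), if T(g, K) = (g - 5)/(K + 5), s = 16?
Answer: 1845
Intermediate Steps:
T(g, K) = (-5 + g)/(5 + K)
k(y) = (-2 + y)*(16 + y) (k(y) = (y + 16)*(y - 2) = (16 + y)*(-2 + y) = (-2 + y)*(16 + y))
k(T(-1, 1))*(-41) = (-32 + ((-5 - 1)/(5 + 1))² + 14*((-5 - 1)/(5 + 1)))*(-41) = (-32 + (-6/6)² + 14*(-6/6))*(-41) = (-32 + ((⅙)*(-6))² + 14*((⅙)*(-6)))*(-41) = (-32 + (-1)² + 14*(-1))*(-41) = (-32 + 1 - 14)*(-41) = -45*(-41) = 1845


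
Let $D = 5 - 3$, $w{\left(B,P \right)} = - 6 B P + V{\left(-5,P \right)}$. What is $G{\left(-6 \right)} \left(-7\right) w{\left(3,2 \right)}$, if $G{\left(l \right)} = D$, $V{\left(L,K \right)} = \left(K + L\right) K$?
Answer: $588$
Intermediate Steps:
$V{\left(L,K \right)} = K \left(K + L\right)$
$w{\left(B,P \right)} = P \left(-5 + P\right) - 6 B P$ ($w{\left(B,P \right)} = - 6 B P + P \left(P - 5\right) = - 6 B P + P \left(-5 + P\right) = P \left(-5 + P\right) - 6 B P$)
$D = 2$ ($D = 5 - 3 = 2$)
$G{\left(l \right)} = 2$
$G{\left(-6 \right)} \left(-7\right) w{\left(3,2 \right)} = 2 \left(-7\right) 2 \left(-5 + 2 - 18\right) = - 14 \cdot 2 \left(-5 + 2 - 18\right) = - 14 \cdot 2 \left(-21\right) = \left(-14\right) \left(-42\right) = 588$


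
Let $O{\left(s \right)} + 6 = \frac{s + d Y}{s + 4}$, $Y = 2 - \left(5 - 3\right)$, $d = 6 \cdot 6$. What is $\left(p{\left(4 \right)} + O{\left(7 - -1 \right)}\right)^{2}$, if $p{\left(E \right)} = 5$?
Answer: $\frac{1}{9} \approx 0.11111$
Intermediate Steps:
$d = 36$
$Y = 0$ ($Y = 2 - \left(5 - 3\right) = 2 - 2 = 0$)
$O{\left(s \right)} = -6 + \frac{s}{4 + s}$ ($O{\left(s \right)} = -6 + \frac{s + 36 \cdot 0}{s + 4} = -6 + \frac{s + 0}{4 + s} = -6 + \frac{s}{4 + s}$)
$\left(p{\left(4 \right)} + O{\left(7 - -1 \right)}\right)^{2} = \left(5 + \frac{-24 - 5 \left(7 - -1\right)}{4 + \left(7 - -1\right)}\right)^{2} = \left(5 + \frac{-24 - 5 \left(7 + 1\right)}{4 + \left(7 + 1\right)}\right)^{2} = \left(5 + \frac{-24 - 40}{4 + 8}\right)^{2} = \left(5 + \frac{-24 - 40}{12}\right)^{2} = \left(5 + \frac{1}{12} \left(-64\right)\right)^{2} = \left(5 - \frac{16}{3}\right)^{2} = \left(- \frac{1}{3}\right)^{2} = \frac{1}{9}$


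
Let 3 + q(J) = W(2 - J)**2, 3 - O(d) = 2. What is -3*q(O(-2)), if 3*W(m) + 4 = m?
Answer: 6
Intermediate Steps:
W(m) = -4/3 + m/3
O(d) = 1 (O(d) = 3 - 1*2 = 3 - 2 = 1)
q(J) = -3 + (-2/3 - J/3)**2 (q(J) = -3 + (-4/3 + (2 - J)/3)**2 = -3 + (-4/3 + (2/3 - J/3))**2 = -3 + (-2/3 - J/3)**2)
-3*q(O(-2)) = -3*(-3 + (2 + 1)**2/9) = -3*(-3 + (1/9)*3**2) = -3*(-3 + (1/9)*9) = -3*(-3 + 1) = -3*(-2) = 6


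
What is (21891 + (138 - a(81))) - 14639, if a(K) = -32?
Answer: 7422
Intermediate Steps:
(21891 + (138 - a(81))) - 14639 = (21891 + (138 - 1*(-32))) - 14639 = (21891 + (138 + 32)) - 14639 = (21891 + 170) - 14639 = 22061 - 14639 = 7422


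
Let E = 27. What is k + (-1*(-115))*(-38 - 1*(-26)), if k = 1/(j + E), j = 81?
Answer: -149039/108 ≈ -1380.0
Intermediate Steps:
k = 1/108 (k = 1/(81 + 27) = 1/108 ≈ 0.0092593)
k + (-1*(-115))*(-38 - 1*(-26)) = 1/108 + (-1*(-115))*(-38 - 1*(-26)) = 1/108 + 115*(-38 + 26) = 1/108 + 115*(-12) = 1/108 - 1380 = -149039/108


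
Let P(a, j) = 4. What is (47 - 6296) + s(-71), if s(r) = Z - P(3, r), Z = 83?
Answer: -6170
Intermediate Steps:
s(r) = 79 (s(r) = 83 - 1*4 = 83 - 4 = 79)
(47 - 6296) + s(-71) = (47 - 6296) + 79 = -6249 + 79 = -6170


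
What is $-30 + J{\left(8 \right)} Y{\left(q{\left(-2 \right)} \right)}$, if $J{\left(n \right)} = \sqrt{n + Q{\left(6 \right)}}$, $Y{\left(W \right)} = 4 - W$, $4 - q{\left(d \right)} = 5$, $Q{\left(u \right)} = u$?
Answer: $-30 + 5 \sqrt{14} \approx -11.292$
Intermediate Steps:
$q{\left(d \right)} = -1$ ($q{\left(d \right)} = 4 - 5 = -1$)
$J{\left(n \right)} = \sqrt{6 + n}$ ($J{\left(n \right)} = \sqrt{n + 6} = \sqrt{6 + n}$)
$-30 + J{\left(8 \right)} Y{\left(q{\left(-2 \right)} \right)} = -30 + \sqrt{6 + 8} \left(4 - -1\right) = -30 + \sqrt{14} \left(4 + 1\right) = -30 + \sqrt{14} \cdot 5 = -30 + 5 \sqrt{14}$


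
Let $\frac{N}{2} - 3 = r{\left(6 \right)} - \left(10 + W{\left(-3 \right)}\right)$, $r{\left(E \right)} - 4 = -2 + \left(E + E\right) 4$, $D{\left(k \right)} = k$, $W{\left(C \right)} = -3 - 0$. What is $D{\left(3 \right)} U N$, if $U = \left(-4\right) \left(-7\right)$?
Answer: $7728$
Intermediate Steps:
$W{\left(C \right)} = -3$ ($W{\left(C \right)} = -3 + 0 = -3$)
$r{\left(E \right)} = 2 + 8 E$ ($r{\left(E \right)} = 4 + \left(-2 + \left(E + E\right) 4\right) = 4 + \left(-2 + 2 E 4\right) = 4 + \left(-2 + 8 E\right) = 2 + 8 E$)
$U = 28$
$N = 92$ ($N = 6 + 2 \left(\left(2 + 8 \cdot 6\right) - \left(10 - 3\right)\right) = 6 + 2 \left(\left(2 + 48\right) - 7\right) = 6 + 2 \left(50 - 7\right) = 6 + 2 \cdot 43 = 6 + 86 = 92$)
$D{\left(3 \right)} U N = 3 \cdot 28 \cdot 92 = 84 \cdot 92 = 7728$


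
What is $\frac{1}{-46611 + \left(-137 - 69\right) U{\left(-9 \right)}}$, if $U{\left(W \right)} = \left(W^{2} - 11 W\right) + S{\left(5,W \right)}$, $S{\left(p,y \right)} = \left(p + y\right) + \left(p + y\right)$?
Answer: $- \frac{1}{82043} \approx -1.2189 \cdot 10^{-5}$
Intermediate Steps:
$S{\left(p,y \right)} = 2 p + 2 y$
$U{\left(W \right)} = 10 + W^{2} - 9 W$ ($U{\left(W \right)} = \left(W^{2} - 11 W\right) + \left(2 \cdot 5 + 2 W\right) = \left(W^{2} - 11 W\right) + \left(10 + 2 W\right) = 10 + W^{2} - 9 W$)
$\frac{1}{-46611 + \left(-137 - 69\right) U{\left(-9 \right)}} = \frac{1}{-46611 + \left(-137 - 69\right) \left(10 + \left(-9\right)^{2} - -81\right)} = \frac{1}{-46611 - 206 \left(10 + 81 + 81\right)} = \frac{1}{-46611 - 35432} = \frac{1}{-82043} = - \frac{1}{82043}$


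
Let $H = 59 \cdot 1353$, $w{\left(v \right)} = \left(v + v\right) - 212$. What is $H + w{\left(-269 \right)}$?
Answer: $79077$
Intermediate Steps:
$w{\left(v \right)} = -212 + 2 v$ ($w{\left(v \right)} = 2 v - 212 = -212 + 2 v$)
$H = 79827$
$H + w{\left(-269 \right)} = 79827 + \left(-212 + 2 \left(-269\right)\right) = 79827 - 750 = 79077$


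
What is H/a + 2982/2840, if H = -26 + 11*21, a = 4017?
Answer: 88457/80340 ≈ 1.1010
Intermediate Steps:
H = 205 (H = -26 + 231 = 205)
H/a + 2982/2840 = 205/4017 + 2982/2840 = 205*(1/4017) + 2982*(1/2840) = 205/4017 + 21/20 = 88457/80340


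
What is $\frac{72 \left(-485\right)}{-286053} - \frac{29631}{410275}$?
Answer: $\frac{20105727}{403300325} \approx 0.049853$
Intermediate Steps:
$\frac{72 \left(-485\right)}{-286053} - \frac{29631}{410275} = \left(-34920\right) \left(- \frac{1}{286053}\right) - \frac{29631}{410275} = \frac{120}{983} - \frac{29631}{410275} = \frac{20105727}{403300325}$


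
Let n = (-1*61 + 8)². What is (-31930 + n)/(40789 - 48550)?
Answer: 9707/2587 ≈ 3.7522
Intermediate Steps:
n = 2809 (n = (-61 + 8)² = (-53)² = 2809)
(-31930 + n)/(40789 - 48550) = (-31930 + 2809)/(40789 - 48550) = -29121/(-7761) = -29121*(-1/7761) = 9707/2587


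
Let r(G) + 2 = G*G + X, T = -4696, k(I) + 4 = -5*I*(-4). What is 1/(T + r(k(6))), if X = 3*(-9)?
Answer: 1/8731 ≈ 0.00011453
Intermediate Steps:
k(I) = -4 + 20*I (k(I) = -4 - 5*I*(-4) = -4 + 20*I)
X = -27
r(G) = -29 + G² (r(G) = -2 + (G*G - 27) = -2 + (G² - 27) = -2 + (-27 + G²) = -29 + G²)
1/(T + r(k(6))) = 1/(-4696 + (-29 + (-4 + 20*6)²)) = 1/(-4696 + (-29 + (-4 + 120)²)) = 1/(-4696 + (-29 + 116²)) = 1/(-4696 + (-29 + 13456)) = 1/(-4696 + 13427) = 1/8731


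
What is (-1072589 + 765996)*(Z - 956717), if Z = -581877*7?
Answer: 1542118640608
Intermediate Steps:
Z = -4073139
(-1072589 + 765996)*(Z - 956717) = (-1072589 + 765996)*(-4073139 - 956717) = -306593*(-5029856) = 1542118640608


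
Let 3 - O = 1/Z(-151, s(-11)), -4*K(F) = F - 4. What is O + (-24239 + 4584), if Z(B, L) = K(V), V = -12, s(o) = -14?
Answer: -78609/4 ≈ -19652.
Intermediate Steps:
K(F) = 1 - F/4 (K(F) = -(F - 4)/4 = -(-4 + F)/4 = 1 - F/4)
Z(B, L) = 4 (Z(B, L) = 1 - ¼*(-12) = 1 + 3 = 4)
O = 11/4 (O = 3 - 1/4 = 3 - 1*¼ = 3 - ¼ = 11/4 ≈ 2.7500)
O + (-24239 + 4584) = 11/4 + (-24239 + 4584) = 11/4 - 19655 = -78609/4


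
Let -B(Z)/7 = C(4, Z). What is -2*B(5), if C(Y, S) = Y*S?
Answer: 280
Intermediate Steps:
C(Y, S) = S*Y
B(Z) = -28*Z (B(Z) = -7*Z*4 = -28*Z)
-2*B(5) = -(-56)*5 = -2*(-140) = 280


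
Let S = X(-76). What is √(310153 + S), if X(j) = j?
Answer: 3*√34453 ≈ 556.85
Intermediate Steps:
S = -76
√(310153 + S) = √(310153 - 76) = √310077 = 3*√34453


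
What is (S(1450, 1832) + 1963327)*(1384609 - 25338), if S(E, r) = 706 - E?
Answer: 2667682156993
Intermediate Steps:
(S(1450, 1832) + 1963327)*(1384609 - 25338) = ((706 - 1*1450) + 1963327)*(1384609 - 25338) = ((706 - 1450) + 1963327)*1359271 = (-744 + 1963327)*1359271 = 1962583*1359271 = 2667682156993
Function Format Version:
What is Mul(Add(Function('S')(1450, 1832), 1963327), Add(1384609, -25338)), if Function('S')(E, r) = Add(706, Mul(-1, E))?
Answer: 2667682156993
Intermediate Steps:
Mul(Add(Function('S')(1450, 1832), 1963327), Add(1384609, -25338)) = Mul(Add(Add(706, Mul(-1, 1450)), 1963327), Add(1384609, -25338)) = Mul(Add(Add(706, -1450), 1963327), 1359271) = Mul(Add(-744, 1963327), 1359271) = Mul(1962583, 1359271) = 2667682156993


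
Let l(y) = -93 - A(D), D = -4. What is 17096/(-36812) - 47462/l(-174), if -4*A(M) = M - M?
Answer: 436395304/855879 ≈ 509.88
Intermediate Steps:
A(M) = 0 (A(M) = -(M - M)/4 = -1/4*0 = 0)
l(y) = -93 (l(y) = -93 - 1*0 = -93 + 0 = -93)
17096/(-36812) - 47462/l(-174) = 17096/(-36812) - 47462/(-93) = 17096*(-1/36812) - 47462*(-1/93) = -4274/9203 + 47462/93 = 436395304/855879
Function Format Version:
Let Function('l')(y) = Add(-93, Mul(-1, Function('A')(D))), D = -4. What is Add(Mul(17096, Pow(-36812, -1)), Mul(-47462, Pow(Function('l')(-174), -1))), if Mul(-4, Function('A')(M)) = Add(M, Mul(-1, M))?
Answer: Rational(436395304, 855879) ≈ 509.88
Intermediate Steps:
Function('A')(M) = 0 (Function('A')(M) = Mul(Rational(-1, 4), Add(M, Mul(-1, M))) = Mul(Rational(-1, 4), 0) = 0)
Function('l')(y) = -93 (Function('l')(y) = Add(-93, Mul(-1, 0)) = Add(-93, 0) = -93)
Add(Mul(17096, Pow(-36812, -1)), Mul(-47462, Pow(Function('l')(-174), -1))) = Add(Mul(17096, Pow(-36812, -1)), Mul(-47462, Pow(-93, -1))) = Add(Mul(17096, Rational(-1, 36812)), Mul(-47462, Rational(-1, 93))) = Add(Rational(-4274, 9203), Rational(47462, 93)) = Rational(436395304, 855879)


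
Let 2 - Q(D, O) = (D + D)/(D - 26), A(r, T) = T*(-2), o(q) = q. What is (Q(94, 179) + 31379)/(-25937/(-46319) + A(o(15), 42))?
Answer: -24707944170/65702603 ≈ -376.06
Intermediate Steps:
A(r, T) = -2*T
Q(D, O) = 2 - 2*D/(-26 + D) (Q(D, O) = 2 - (D + D)/(D - 26) = 2 - 2*D/(-26 + D))
(Q(94, 179) + 31379)/(-25937/(-46319) + A(o(15), 42)) = (-52/(-26 + 94) + 31379)/(-25937/(-46319) - 2*42) = (-52/68 + 31379)/(-25937*(-1/46319) - 84) = (-52*1/68 + 31379)/(25937/46319 - 84) = (-13/17 + 31379)/(-3864859/46319) = (533430/17)*(-46319/3864859) = -24707944170/65702603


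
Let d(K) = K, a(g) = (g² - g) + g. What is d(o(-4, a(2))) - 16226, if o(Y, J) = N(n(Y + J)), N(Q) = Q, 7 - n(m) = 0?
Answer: -16219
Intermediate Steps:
n(m) = 7 (n(m) = 7 - 1*0 = 7 + 0 = 7)
a(g) = g²
o(Y, J) = 7
d(o(-4, a(2))) - 16226 = 7 - 16226 = -16219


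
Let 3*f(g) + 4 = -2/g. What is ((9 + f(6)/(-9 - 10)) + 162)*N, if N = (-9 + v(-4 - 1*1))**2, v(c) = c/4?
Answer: 24587987/1368 ≈ 17974.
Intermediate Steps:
f(g) = -4/3 - 2/(3*g) (f(g) = -4/3 + (-2/g)/3 = -4/3 - 2/(3*g))
v(c) = c/4 (v(c) = c*(1/4) = c/4)
N = 1681/16 (N = (-9 + (-4 - 1*1)/4)**2 = (-9 + (-4 - 1)/4)**2 = (-9 + (1/4)*(-5))**2 = (-9 - 5/4)**2 = (-41/4)**2 = 1681/16 ≈ 105.06)
((9 + f(6)/(-9 - 10)) + 162)*N = ((9 + ((2/3)*(-1 - 2*6)/6)/(-9 - 10)) + 162)*(1681/16) = ((9 + ((2/3)*(1/6)*(-1 - 12))/(-19)) + 162)*(1681/16) = ((9 + ((2/3)*(1/6)*(-13))*(-1/19)) + 162)*(1681/16) = ((9 - 13/9*(-1/19)) + 162)*(1681/16) = ((9 + 13/171) + 162)*(1681/16) = (1552/171 + 162)*(1681/16) = (29254/171)*(1681/16) = 24587987/1368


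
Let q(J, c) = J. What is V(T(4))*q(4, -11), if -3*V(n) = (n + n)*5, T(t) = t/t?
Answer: -40/3 ≈ -13.333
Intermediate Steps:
T(t) = 1
V(n) = -10*n/3 (V(n) = -(n + n)*5/3 = -2*n*5/3 = -10*n/3)
V(T(4))*q(4, -11) = -10/3*1*4 = -10/3*4 = -40/3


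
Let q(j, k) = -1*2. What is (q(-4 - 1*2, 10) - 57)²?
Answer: 3481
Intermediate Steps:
q(j, k) = -2
(q(-4 - 1*2, 10) - 57)² = (-2 - 57)² = (-59)² = 3481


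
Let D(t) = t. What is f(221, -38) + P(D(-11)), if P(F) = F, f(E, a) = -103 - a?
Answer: -76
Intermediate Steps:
f(221, -38) + P(D(-11)) = (-103 - 1*(-38)) - 11 = (-103 + 38) - 11 = -65 - 11 = -76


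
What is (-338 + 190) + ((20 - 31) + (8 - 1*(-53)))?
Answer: -98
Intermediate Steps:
(-338 + 190) + ((20 - 31) + (8 - 1*(-53))) = -148 + (-11 + (8 + 53)) = -148 + (-11 + 61) = -148 + 50 = -98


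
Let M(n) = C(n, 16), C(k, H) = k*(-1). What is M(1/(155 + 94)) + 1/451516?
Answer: -451267/112427484 ≈ -0.0040139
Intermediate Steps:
C(k, H) = -k
M(n) = -n
M(1/(155 + 94)) + 1/451516 = -1/(155 + 94) + 1/451516 = -1/249 + 1/451516 = -451267/112427484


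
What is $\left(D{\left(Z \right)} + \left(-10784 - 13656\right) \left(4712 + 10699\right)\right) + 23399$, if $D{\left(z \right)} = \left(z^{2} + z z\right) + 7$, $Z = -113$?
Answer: $-376595896$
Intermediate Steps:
$D{\left(z \right)} = 7 + 2 z^{2}$ ($D{\left(z \right)} = \left(z^{2} + z^{2}\right) + 7 = 2 z^{2} + 7 = 7 + 2 z^{2}$)
$\left(D{\left(Z \right)} + \left(-10784 - 13656\right) \left(4712 + 10699\right)\right) + 23399 = \left(\left(7 + 2 \left(-113\right)^{2}\right) + \left(-10784 - 13656\right) \left(4712 + 10699\right)\right) + 23399 = \left(\left(7 + 2 \cdot 12769\right) - 376644840\right) + 23399 = \left(\left(7 + 25538\right) - 376644840\right) + 23399 = \left(25545 - 376644840\right) + 23399 = -376619295 + 23399 = -376595896$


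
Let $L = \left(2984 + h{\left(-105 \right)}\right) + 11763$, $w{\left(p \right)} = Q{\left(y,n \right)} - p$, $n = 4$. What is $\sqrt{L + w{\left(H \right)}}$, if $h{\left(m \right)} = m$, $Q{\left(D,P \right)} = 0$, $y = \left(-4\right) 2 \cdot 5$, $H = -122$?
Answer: $2 \sqrt{3691} \approx 121.51$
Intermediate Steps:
$y = -40$ ($y = \left(-8\right) 5 = -40$)
$w{\left(p \right)} = - p$ ($w{\left(p \right)} = 0 - p = - p$)
$L = 14642$ ($L = \left(2984 - 105\right) + 11763 = 2879 + 11763 = 14642$)
$\sqrt{L + w{\left(H \right)}} = \sqrt{14642 - -122} = \sqrt{14642 + 122} = \sqrt{14764} = 2 \sqrt{3691}$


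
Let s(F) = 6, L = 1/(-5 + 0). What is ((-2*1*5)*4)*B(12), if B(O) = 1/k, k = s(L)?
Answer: -20/3 ≈ -6.6667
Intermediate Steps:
L = -⅕ (L = 1/(-5) = -⅕ ≈ -0.20000)
k = 6
B(O) = ⅙ (B(O) = 1/6 = ⅙)
((-2*1*5)*4)*B(12) = ((-2*1*5)*4)*(⅙) = (-2*5*4)*(⅙) = -10*4*(⅙) = -40*⅙ = -20/3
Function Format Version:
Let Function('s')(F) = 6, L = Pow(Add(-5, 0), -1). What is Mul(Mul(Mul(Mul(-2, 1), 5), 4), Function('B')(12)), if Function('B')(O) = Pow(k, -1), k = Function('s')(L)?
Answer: Rational(-20, 3) ≈ -6.6667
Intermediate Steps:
L = Rational(-1, 5) (L = Pow(-5, -1) = Rational(-1, 5) ≈ -0.20000)
k = 6
Function('B')(O) = Rational(1, 6) (Function('B')(O) = Pow(6, -1) = Rational(1, 6))
Mul(Mul(Mul(Mul(-2, 1), 5), 4), Function('B')(12)) = Mul(Mul(Mul(Mul(-2, 1), 5), 4), Rational(1, 6)) = Mul(Mul(Mul(-2, 5), 4), Rational(1, 6)) = Mul(Mul(-10, 4), Rational(1, 6)) = Mul(-40, Rational(1, 6)) = Rational(-20, 3)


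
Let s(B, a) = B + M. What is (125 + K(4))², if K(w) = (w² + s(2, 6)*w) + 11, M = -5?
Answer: 19600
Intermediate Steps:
s(B, a) = -5 + B (s(B, a) = B - 5 = -5 + B)
K(w) = 11 + w² - 3*w (K(w) = (w² + (-5 + 2)*w) + 11 = (w² - 3*w) + 11 = 11 + w² - 3*w)
(125 + K(4))² = (125 + (11 + 4² - 3*4))² = (125 + (11 + 16 - 12))² = (125 + 15)² = 140² = 19600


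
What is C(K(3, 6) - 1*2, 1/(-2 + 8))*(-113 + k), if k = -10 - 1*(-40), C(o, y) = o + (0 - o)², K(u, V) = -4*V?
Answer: -53950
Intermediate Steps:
C(o, y) = o + o² (C(o, y) = o + (-o)² = o + o²)
k = 30 (k = -10 + 40 = 30)
C(K(3, 6) - 1*2, 1/(-2 + 8))*(-113 + k) = ((-4*6 - 1*2)*(1 + (-4*6 - 1*2)))*(-113 + 30) = ((-24 - 2)*(1 + (-24 - 2)))*(-83) = -26*(1 - 26)*(-83) = -26*(-25)*(-83) = 650*(-83) = -53950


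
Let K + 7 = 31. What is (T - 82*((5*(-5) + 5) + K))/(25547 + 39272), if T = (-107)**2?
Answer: 11121/64819 ≈ 0.17157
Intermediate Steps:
K = 24 (K = -7 + 31 = 24)
T = 11449
(T - 82*((5*(-5) + 5) + K))/(25547 + 39272) = (11449 - 82*((5*(-5) + 5) + 24))/(25547 + 39272) = (11449 - 82*((-25 + 5) + 24))/64819 = (11449 - 82*(-20 + 24))*(1/64819) = (11449 - 82*4)*(1/64819) = (11449 - 328)*(1/64819) = 11121*(1/64819) = 11121/64819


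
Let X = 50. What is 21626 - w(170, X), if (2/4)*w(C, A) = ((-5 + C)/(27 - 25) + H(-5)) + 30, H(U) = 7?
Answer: 21387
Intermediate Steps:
w(C, A) = 69 + C (w(C, A) = 2*(((-5 + C)/(27 - 25) + 7) + 30) = 2*(((-5 + C)/2 + 7) + 30) = 2*(((-5 + C)*(½) + 7) + 30) = 2*(((-5/2 + C/2) + 7) + 30) = 2*((9/2 + C/2) + 30) = 2*(69/2 + C/2) = 69 + C)
21626 - w(170, X) = 21626 - (69 + 170) = 21626 - 1*239 = 21626 - 239 = 21387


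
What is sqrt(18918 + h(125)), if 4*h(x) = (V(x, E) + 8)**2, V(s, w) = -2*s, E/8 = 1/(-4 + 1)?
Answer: sqrt(33559) ≈ 183.19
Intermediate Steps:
E = -8/3 (E = 8/(-4 + 1) = 8/(-3) = 8*(-1/3) = -8/3 ≈ -2.6667)
h(x) = (8 - 2*x)**2/4 (h(x) = (-2*x + 8)**2/4 = (8 - 2*x)**2/4)
sqrt(18918 + h(125)) = sqrt(18918 + (-4 + 125)**2) = sqrt(18918 + 121**2) = sqrt(18918 + 14641) = sqrt(33559)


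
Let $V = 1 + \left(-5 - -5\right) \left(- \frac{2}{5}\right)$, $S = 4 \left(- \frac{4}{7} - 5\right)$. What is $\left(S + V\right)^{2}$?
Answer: $\frac{22201}{49} \approx 453.08$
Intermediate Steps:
$S = - \frac{156}{7}$ ($S = 4 \left(\left(-4\right) \frac{1}{7} - 5\right) = 4 \left(- \frac{4}{7} - 5\right) = 4 \left(- \frac{39}{7}\right) = - \frac{156}{7} \approx -22.286$)
$V = 1$ ($V = 1 + \left(-5 + 5\right) \left(\left(-2\right) \frac{1}{5}\right) = 1 + 0 \left(- \frac{2}{5}\right) = 1 + 0 = 1$)
$\left(S + V\right)^{2} = \left(- \frac{156}{7} + 1\right)^{2} = \left(- \frac{149}{7}\right)^{2} = \frac{22201}{49}$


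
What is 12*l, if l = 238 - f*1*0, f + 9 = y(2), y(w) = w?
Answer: 2856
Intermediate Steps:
f = -7 (f = -9 + 2 = -7)
l = 238 (l = 238 - (-7*1)*0 = 238 - (-7)*0 = 238 - 1*0 = 238 + 0 = 238)
12*l = 12*238 = 2856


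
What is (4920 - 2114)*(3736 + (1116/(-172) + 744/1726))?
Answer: 388390927058/37109 ≈ 1.0466e+7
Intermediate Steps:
(4920 - 2114)*(3736 + (1116/(-172) + 744/1726)) = 2806*(3736 + (1116*(-1/172) + 744*(1/1726))) = 2806*(3736 + (-279/43 + 372/863)) = 2806*(3736 - 224781/37109) = 2806*(138414443/37109) = 388390927058/37109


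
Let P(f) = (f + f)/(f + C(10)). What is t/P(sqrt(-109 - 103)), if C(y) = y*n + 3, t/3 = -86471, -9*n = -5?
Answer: -259413/2 + 6658267*I*sqrt(53)/636 ≈ -1.2971e+5 + 76215.0*I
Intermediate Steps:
n = 5/9 (n = -1/9*(-5) = 5/9 ≈ 0.55556)
t = -259413 (t = 3*(-86471) = -259413)
C(y) = 3 + 5*y/9 (C(y) = y*(5/9) + 3 = 5*y/9 + 3 = 3 + 5*y/9)
P(f) = 2*f/(77/9 + f) (P(f) = (f + f)/(f + (3 + (5/9)*10)) = (2*f)/(f + (3 + 50/9)) = (2*f)/(f + 77/9) = (2*f)/(77/9 + f) = 2*f/(77/9 + f))
t/P(sqrt(-109 - 103)) = -259413*(77 + 9*sqrt(-109 - 103))/(18*sqrt(-109 - 103)) = -259413*(-I*sqrt(53)*(77 + 9*sqrt(-212))/1908) = -259413*(-I*sqrt(53)*(77 + 9*(2*I*sqrt(53)))/1908) = -259413*(-I*sqrt(53)*(77 + 18*I*sqrt(53))/1908) = -(-86471)*I*sqrt(53)*(77 + 18*I*sqrt(53))/636 = 86471*I*sqrt(53)*(77 + 18*I*sqrt(53))/636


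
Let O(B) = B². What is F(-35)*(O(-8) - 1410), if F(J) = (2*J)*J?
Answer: -3297700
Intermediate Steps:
F(J) = 2*J²
F(-35)*(O(-8) - 1410) = (2*(-35)²)*((-8)² - 1410) = (2*1225)*(64 - 1410) = 2450*(-1346) = -3297700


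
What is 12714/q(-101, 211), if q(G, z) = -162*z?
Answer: -2119/5697 ≈ -0.37195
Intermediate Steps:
12714/q(-101, 211) = 12714/((-162*211)) = 12714/(-34182) = 12714*(-1/34182) = -2119/5697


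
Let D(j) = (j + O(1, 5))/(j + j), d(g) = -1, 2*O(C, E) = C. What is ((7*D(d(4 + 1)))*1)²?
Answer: 49/16 ≈ 3.0625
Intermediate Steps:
O(C, E) = C/2
D(j) = (½ + j)/(2*j) (D(j) = (j + (½)*1)/(j + j) = (j + ½)/((2*j)) = (½ + j)*(1/(2*j)) = (½ + j)/(2*j))
((7*D(d(4 + 1)))*1)² = ((7*((¼)*(1 + 2*(-1))/(-1)))*1)² = ((7*((¼)*(-1)*(1 - 2)))*1)² = ((7*((¼)*(-1)*(-1)))*1)² = ((7*(¼))*1)² = ((7/4)*1)² = (7/4)² = 49/16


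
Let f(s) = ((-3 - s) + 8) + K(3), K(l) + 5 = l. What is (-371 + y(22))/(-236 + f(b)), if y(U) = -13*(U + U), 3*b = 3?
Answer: 943/234 ≈ 4.0299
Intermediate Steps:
b = 1 (b = (1/3)*3 = 1)
y(U) = -26*U
K(l) = -5 + l
f(s) = 3 - s (f(s) = ((-3 - s) + 8) + (-5 + 3) = (5 - s) - 2 = 3 - s)
(-371 + y(22))/(-236 + f(b)) = (-371 - 26*22)/(-236 + (3 - 1*1)) = (-371 - 572)/(-236 + (3 - 1)) = -943/(-236 + 2) = -943/(-234) = -943*(-1/234) = 943/234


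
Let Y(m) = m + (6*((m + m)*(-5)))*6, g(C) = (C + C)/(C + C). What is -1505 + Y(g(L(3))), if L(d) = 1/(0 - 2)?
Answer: -1864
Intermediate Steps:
L(d) = -½ (L(d) = 1/(-2) = -½)
g(C) = 1 (g(C) = (2*C)/((2*C)) = (2*C)*(1/(2*C)) = 1)
Y(m) = -359*m (Y(m) = m + (6*((2*m)*(-5)))*6 = m + (6*(-10*m))*6 = m - 60*m*6 = m - 360*m = -359*m)
-1505 + Y(g(L(3))) = -1505 - 359*1 = -1505 - 359 = -1864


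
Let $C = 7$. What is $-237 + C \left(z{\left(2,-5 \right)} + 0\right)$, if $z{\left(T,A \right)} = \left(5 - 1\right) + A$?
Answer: $-244$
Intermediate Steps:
$z{\left(T,A \right)} = 4 + A$
$-237 + C \left(z{\left(2,-5 \right)} + 0\right) = -237 + 7 \left(\left(4 - 5\right) + 0\right) = -237 + 7 \left(-1 + 0\right) = -237 + 7 \left(-1\right) = -237 - 7 = -244$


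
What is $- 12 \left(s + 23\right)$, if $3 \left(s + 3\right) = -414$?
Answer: $1416$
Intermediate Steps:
$s = -141$ ($s = -3 + \frac{1}{3} \left(-414\right) = -3 - 138 = -141$)
$- 12 \left(s + 23\right) = - 12 \left(-141 + 23\right) = \left(-12\right) \left(-118\right) = 1416$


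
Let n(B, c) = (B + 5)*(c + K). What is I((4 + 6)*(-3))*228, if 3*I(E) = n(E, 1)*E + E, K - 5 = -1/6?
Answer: 330220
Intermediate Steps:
K = 29/6 (K = 5 - 1/6 = 29/6 ≈ 4.8333)
n(B, c) = (5 + B)*(29/6 + c) (n(B, c) = (B + 5)*(c + 29/6) = (5 + B)*(29/6 + c))
I(E) = E/3 + E*(175/6 + 35*E/6)/3 (I(E) = ((145/6 + 5*1 + 29*E/6 + E*1)*E + E)/3 = ((145/6 + 5 + 29*E/6 + E)*E + E)/3 = ((175/6 + 35*E/6)*E + E)/3 = (E*(175/6 + 35*E/6) + E)/3 = (E + E*(175/6 + 35*E/6))/3 = E/3 + E*(175/6 + 35*E/6)/3)
I((4 + 6)*(-3))*228 = (((4 + 6)*(-3))*(181 + 35*((4 + 6)*(-3)))/18)*228 = ((10*(-3))*(181 + 35*(10*(-3)))/18)*228 = ((1/18)*(-30)*(181 + 35*(-30)))*228 = ((1/18)*(-30)*(181 - 1050))*228 = ((1/18)*(-30)*(-869))*228 = (4345/3)*228 = 330220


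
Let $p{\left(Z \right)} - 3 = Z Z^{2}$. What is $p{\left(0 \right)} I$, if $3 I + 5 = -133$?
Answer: $-138$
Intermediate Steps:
$I = -46$ ($I = - \frac{5}{3} + \frac{1}{3} \left(-133\right) = - \frac{5}{3} - \frac{133}{3} = -46$)
$p{\left(Z \right)} = 3 + Z^{3}$ ($p{\left(Z \right)} = 3 + Z Z^{2} = 3 + Z^{3}$)
$p{\left(0 \right)} I = \left(3 + 0^{3}\right) \left(-46\right) = \left(3 + 0\right) \left(-46\right) = 3 \left(-46\right) = -138$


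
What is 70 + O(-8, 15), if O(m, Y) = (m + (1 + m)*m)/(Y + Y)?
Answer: 358/5 ≈ 71.600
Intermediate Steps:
O(m, Y) = (m + m*(1 + m))/(2*Y) (O(m, Y) = (m + m*(1 + m))/((2*Y)) = (m + m*(1 + m))*(1/(2*Y)) = (m + m*(1 + m))/(2*Y))
70 + O(-8, 15) = 70 + (½)*(-8)*(2 - 8)/15 = 70 + (½)*(-8)*(1/15)*(-6) = 70 + 8/5 = 358/5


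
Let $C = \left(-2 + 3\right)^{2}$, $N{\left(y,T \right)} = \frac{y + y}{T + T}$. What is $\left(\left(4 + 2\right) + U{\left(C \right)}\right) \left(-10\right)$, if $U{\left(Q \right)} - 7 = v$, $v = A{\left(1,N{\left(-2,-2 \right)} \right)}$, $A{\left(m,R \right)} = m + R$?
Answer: $-150$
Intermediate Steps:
$N{\left(y,T \right)} = \frac{y}{T}$ ($N{\left(y,T \right)} = \frac{2 y}{2 T} = 2 y \frac{1}{2 T} = \frac{y}{T}$)
$C = 1$ ($C = 1^{2} = 1$)
$A{\left(m,R \right)} = R + m$
$v = 2$ ($v = - \frac{2}{-2} + 1 = \left(-2\right) \left(- \frac{1}{2}\right) + 1 = 1 + 1 = 2$)
$U{\left(Q \right)} = 9$ ($U{\left(Q \right)} = 7 + 2 = 9$)
$\left(\left(4 + 2\right) + U{\left(C \right)}\right) \left(-10\right) = \left(\left(4 + 2\right) + 9\right) \left(-10\right) = \left(6 + 9\right) \left(-10\right) = 15 \left(-10\right) = -150$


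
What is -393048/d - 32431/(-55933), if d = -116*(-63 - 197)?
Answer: -2625779353/210867410 ≈ -12.452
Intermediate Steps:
d = 30160 (d = -116*(-260) = 30160)
-393048/d - 32431/(-55933) = -393048/30160 - 32431/(-55933) = -393048*1/30160 - 32431*(-1/55933) = -49131/3770 + 32431/55933 = -2625779353/210867410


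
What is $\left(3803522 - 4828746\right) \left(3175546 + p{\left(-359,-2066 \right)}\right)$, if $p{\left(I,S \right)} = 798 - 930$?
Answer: $-3255510642736$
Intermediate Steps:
$p{\left(I,S \right)} = -132$
$\left(3803522 - 4828746\right) \left(3175546 + p{\left(-359,-2066 \right)}\right) = \left(3803522 - 4828746\right) \left(3175546 - 132\right) = \left(-1025224\right) 3175414 = -3255510642736$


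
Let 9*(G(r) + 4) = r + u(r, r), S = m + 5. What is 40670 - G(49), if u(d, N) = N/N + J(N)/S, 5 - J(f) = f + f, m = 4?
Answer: 1098079/27 ≈ 40670.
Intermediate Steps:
J(f) = 5 - 2*f (J(f) = 5 - (f + f) = 5 - 2*f)
S = 9 (S = 4 + 5 = 9)
u(d, N) = 14/9 - 2*N/9 (u(d, N) = N/N + (5 - 2*N)/9 = 1 + (5 - 2*N)*(⅑) = 1 + (5/9 - 2*N/9) = 14/9 - 2*N/9)
G(r) = -310/81 + 7*r/81 (G(r) = -4 + (r + (14/9 - 2*r/9))/9 = -4 + (14/9 + 7*r/9)/9 = -4 + (14/81 + 7*r/81) = -310/81 + 7*r/81)
40670 - G(49) = 40670 - (-310/81 + (7/81)*49) = 40670 - (-310/81 + 343/81) = 40670 - 1*11/27 = 40670 - 11/27 = 1098079/27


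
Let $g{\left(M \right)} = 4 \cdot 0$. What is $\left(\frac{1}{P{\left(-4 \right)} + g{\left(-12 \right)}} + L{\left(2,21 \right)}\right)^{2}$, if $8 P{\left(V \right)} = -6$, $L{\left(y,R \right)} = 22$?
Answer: $\frac{3844}{9} \approx 427.11$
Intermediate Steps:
$g{\left(M \right)} = 0$
$P{\left(V \right)} = - \frac{3}{4}$ ($P{\left(V \right)} = \frac{1}{8} \left(-6\right) = - \frac{3}{4}$)
$\left(\frac{1}{P{\left(-4 \right)} + g{\left(-12 \right)}} + L{\left(2,21 \right)}\right)^{2} = \left(\frac{1}{- \frac{3}{4} + 0} + 22\right)^{2} = \left(\frac{1}{- \frac{3}{4}} + 22\right)^{2} = \left(- \frac{4}{3} + 22\right)^{2} = \left(\frac{62}{3}\right)^{2} = \frac{3844}{9}$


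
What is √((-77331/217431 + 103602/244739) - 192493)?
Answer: 2*I*√1682360515536906807812419/5912649501 ≈ 438.74*I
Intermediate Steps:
√((-77331/217431 + 103602/244739) - 192493) = √((-77331*1/217431 + 103602*(1/244739)) - 192493) = √((-25777/72477 + 103602/244739) - 192493) = √(1200124951/17737948503 - 192493) = √(-3414429721063028/17737948503) = 2*I*√1682360515536906807812419/5912649501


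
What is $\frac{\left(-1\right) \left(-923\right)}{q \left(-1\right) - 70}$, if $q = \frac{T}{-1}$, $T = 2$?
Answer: $- \frac{923}{68} \approx -13.574$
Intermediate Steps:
$q = -2$ ($q = \frac{2}{-1} = 2 \left(-1\right) = -2$)
$\frac{\left(-1\right) \left(-923\right)}{q \left(-1\right) - 70} = \frac{\left(-1\right) \left(-923\right)}{\left(-2\right) \left(-1\right) - 70} = \frac{923}{2 - 70} = \frac{923}{-68} = 923 \left(- \frac{1}{68}\right) = - \frac{923}{68}$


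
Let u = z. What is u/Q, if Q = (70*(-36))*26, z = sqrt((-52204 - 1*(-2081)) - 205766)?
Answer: -I*sqrt(255889)/65520 ≈ -0.0077206*I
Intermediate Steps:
z = I*sqrt(255889) (z = sqrt((-52204 + 2081) - 205766) = sqrt(-50123 - 205766) = sqrt(-255889) = I*sqrt(255889) ≈ 505.85*I)
u = I*sqrt(255889) ≈ 505.85*I
Q = -65520 (Q = -2520*26 = -65520)
u/Q = (I*sqrt(255889))/(-65520) = (I*sqrt(255889))*(-1/65520) = -I*sqrt(255889)/65520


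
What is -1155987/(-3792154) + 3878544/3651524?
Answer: 4732287604491/3461785335674 ≈ 1.3670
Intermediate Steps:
-1155987/(-3792154) + 3878544/3651524 = -1155987*(-1/3792154) + 3878544*(1/3651524) = 1155987/3792154 + 969636/912881 = 4732287604491/3461785335674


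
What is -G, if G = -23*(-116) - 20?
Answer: -2648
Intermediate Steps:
G = 2648 (G = 2668 - 20 = 2648)
-G = -1*2648 = -2648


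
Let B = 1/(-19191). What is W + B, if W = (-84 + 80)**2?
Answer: 307055/19191 ≈ 16.000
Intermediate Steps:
W = 16 (W = (-4)**2 = 16)
B = -1/19191 ≈ -5.2108e-5
W + B = 16 - 1/19191 = 307055/19191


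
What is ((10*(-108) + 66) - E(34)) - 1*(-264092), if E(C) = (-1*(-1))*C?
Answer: 263044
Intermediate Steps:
E(C) = C (E(C) = 1*C = C)
((10*(-108) + 66) - E(34)) - 1*(-264092) = ((10*(-108) + 66) - 1*34) - 1*(-264092) = ((-1080 + 66) - 34) + 264092 = (-1014 - 34) + 264092 = -1048 + 264092 = 263044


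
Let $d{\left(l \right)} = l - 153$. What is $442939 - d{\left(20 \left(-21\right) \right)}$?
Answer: $443512$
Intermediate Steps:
$d{\left(l \right)} = -153 + l$
$442939 - d{\left(20 \left(-21\right) \right)} = 442939 - \left(-153 + 20 \left(-21\right)\right) = 442939 - \left(-153 - 420\right) = 442939 - -573 = 442939 + 573 = 443512$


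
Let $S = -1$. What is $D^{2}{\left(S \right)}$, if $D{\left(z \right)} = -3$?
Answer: $9$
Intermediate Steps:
$D^{2}{\left(S \right)} = \left(-3\right)^{2} = 9$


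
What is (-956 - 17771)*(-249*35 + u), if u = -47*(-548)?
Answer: -319126807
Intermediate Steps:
u = 25756
(-956 - 17771)*(-249*35 + u) = (-956 - 17771)*(-249*35 + 25756) = -18727*(-8715 + 25756) = -18727*17041 = -319126807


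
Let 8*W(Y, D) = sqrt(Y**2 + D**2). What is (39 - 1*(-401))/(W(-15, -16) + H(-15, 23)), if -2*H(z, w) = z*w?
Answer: 4857600/1903919 - 3520*sqrt(481)/1903919 ≈ 2.5108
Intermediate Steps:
H(z, w) = -w*z/2 (H(z, w) = -z*w/2 = -w*z/2)
W(Y, D) = sqrt(D**2 + Y**2)/8 (W(Y, D) = sqrt(Y**2 + D**2)/8 = sqrt(D**2 + Y**2)/8)
(39 - 1*(-401))/(W(-15, -16) + H(-15, 23)) = (39 - 1*(-401))/(sqrt((-16)**2 + (-15)**2)/8 - 1/2*23*(-15)) = (39 + 401)/(sqrt(256 + 225)/8 + 345/2) = 440/(sqrt(481)/8 + 345/2) = 440/(345/2 + sqrt(481)/8)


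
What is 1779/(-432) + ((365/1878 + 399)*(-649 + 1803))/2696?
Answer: 2532866161/15189264 ≈ 166.75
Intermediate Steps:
1779/(-432) + ((365/1878 + 399)*(-649 + 1803))/2696 = 1779*(-1/432) + ((365*(1/1878) + 399)*1154)*(1/2696) = -593/144 + ((365/1878 + 399)*1154)*(1/2696) = -593/144 + ((749687/1878)*1154)*(1/2696) = -593/144 + (432569399/939)*(1/2696) = -593/144 + 432569399/2531544 = 2532866161/15189264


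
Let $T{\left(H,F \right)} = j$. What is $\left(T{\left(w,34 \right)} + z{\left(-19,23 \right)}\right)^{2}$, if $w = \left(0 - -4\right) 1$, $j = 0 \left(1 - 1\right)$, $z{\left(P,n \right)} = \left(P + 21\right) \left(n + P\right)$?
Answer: $64$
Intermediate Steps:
$z{\left(P,n \right)} = \left(21 + P\right) \left(P + n\right)$
$j = 0$ ($j = 0 \cdot 0 = 0$)
$w = 4$ ($w = \left(0 + 4\right) 1 = 4 \cdot 1 = 4$)
$T{\left(H,F \right)} = 0$
$\left(T{\left(w,34 \right)} + z{\left(-19,23 \right)}\right)^{2} = \left(0 + \left(\left(-19\right)^{2} + 21 \left(-19\right) + 21 \cdot 23 - 437\right)\right)^{2} = \left(0 + \left(361 - 399 + 483 - 437\right)\right)^{2} = \left(0 + 8\right)^{2} = 8^{2} = 64$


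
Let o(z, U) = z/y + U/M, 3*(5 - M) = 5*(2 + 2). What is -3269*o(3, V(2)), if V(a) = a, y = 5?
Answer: 9807/5 ≈ 1961.4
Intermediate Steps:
M = -5/3 (M = 5 - 5*(2 + 2)/3 = 5 - 5*4/3 = 5 - 1/3*20 = 5 - 20/3 = -5/3 ≈ -1.6667)
o(z, U) = -3*U/5 + z/5 (o(z, U) = z/5 + U/(-5/3) = z*(1/5) + U*(-3/5) = z/5 - 3*U/5 = -3*U/5 + z/5)
-3269*o(3, V(2)) = -3269*(-3/5*2 + (1/5)*3) = -3269*(-6/5 + 3/5) = -3269*(-3/5) = 9807/5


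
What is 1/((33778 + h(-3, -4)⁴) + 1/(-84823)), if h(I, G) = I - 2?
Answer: 84823/2918165668 ≈ 2.9067e-5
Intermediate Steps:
h(I, G) = -2 + I
1/((33778 + h(-3, -4)⁴) + 1/(-84823)) = 1/((33778 + (-2 - 3)⁴) + 1/(-84823)) = 1/((33778 + (-5)⁴) - 1/84823) = 1/((33778 + 625) - 1/84823) = 1/(34403 - 1/84823) = 1/(2918165668/84823) = 84823/2918165668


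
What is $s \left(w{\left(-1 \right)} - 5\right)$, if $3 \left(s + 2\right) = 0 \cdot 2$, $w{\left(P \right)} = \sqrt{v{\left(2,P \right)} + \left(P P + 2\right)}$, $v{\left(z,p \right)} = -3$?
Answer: $10$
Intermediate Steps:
$w{\left(P \right)} = \sqrt{-1 + P^{2}}$ ($w{\left(P \right)} = \sqrt{-3 + \left(P P + 2\right)} = \sqrt{-3 + \left(P^{2} + 2\right)} = \sqrt{-3 + \left(2 + P^{2}\right)} = \sqrt{-1 + P^{2}}$)
$s = -2$ ($s = -2 + \frac{0 \cdot 2}{3} = -2 + \frac{1}{3} \cdot 0 = -2 + 0 = -2$)
$s \left(w{\left(-1 \right)} - 5\right) = - 2 \left(\sqrt{-1 + \left(-1\right)^{2}} - 5\right) = - 2 \left(\sqrt{-1 + 1} - 5\right) = - 2 \left(\sqrt{0} - 5\right) = - 2 \left(0 - 5\right) = \left(-2\right) \left(-5\right) = 10$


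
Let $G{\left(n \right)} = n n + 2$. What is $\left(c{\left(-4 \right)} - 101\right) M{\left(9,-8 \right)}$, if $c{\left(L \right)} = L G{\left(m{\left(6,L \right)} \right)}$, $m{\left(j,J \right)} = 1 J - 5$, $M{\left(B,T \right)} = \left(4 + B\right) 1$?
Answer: $-5629$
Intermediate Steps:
$M{\left(B,T \right)} = 4 + B$
$m{\left(j,J \right)} = -5 + J$ ($m{\left(j,J \right)} = J - 5 = -5 + J$)
$G{\left(n \right)} = 2 + n^{2}$ ($G{\left(n \right)} = n^{2} + 2 = 2 + n^{2}$)
$c{\left(L \right)} = L \left(2 + \left(-5 + L\right)^{2}\right)$
$\left(c{\left(-4 \right)} - 101\right) M{\left(9,-8 \right)} = \left(- 4 \left(2 + \left(-5 - 4\right)^{2}\right) - 101\right) \left(4 + 9\right) = \left(- 4 \left(2 + \left(-9\right)^{2}\right) - 101\right) 13 = \left(- 4 \left(2 + 81\right) - 101\right) 13 = \left(\left(-4\right) 83 - 101\right) 13 = \left(-332 - 101\right) 13 = \left(-433\right) 13 = -5629$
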